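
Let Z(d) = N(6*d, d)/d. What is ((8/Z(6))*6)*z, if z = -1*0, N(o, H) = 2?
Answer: 0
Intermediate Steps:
Z(d) = 2/d
z = 0
((8/Z(6))*6)*z = ((8/((2/6)))*6)*0 = ((8/((2*(1/6))))*6)*0 = ((8/(1/3))*6)*0 = ((8*3)*6)*0 = (24*6)*0 = 144*0 = 0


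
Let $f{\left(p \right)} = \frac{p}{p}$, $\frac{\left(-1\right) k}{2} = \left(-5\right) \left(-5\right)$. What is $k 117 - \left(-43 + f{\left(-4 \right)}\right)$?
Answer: $-5808$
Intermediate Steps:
$k = -50$ ($k = - 2 \left(\left(-5\right) \left(-5\right)\right) = \left(-2\right) 25 = -50$)
$f{\left(p \right)} = 1$
$k 117 - \left(-43 + f{\left(-4 \right)}\right) = \left(-50\right) 117 + \left(43 - 1\right) = -5850 + \left(43 - 1\right) = -5850 + 42 = -5808$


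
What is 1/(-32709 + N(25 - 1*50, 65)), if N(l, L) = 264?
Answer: -1/32445 ≈ -3.0821e-5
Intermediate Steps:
1/(-32709 + N(25 - 1*50, 65)) = 1/(-32709 + 264) = 1/(-32445) = -1/32445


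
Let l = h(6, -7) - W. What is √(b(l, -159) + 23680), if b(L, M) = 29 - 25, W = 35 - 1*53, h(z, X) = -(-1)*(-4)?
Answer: 2*√5921 ≈ 153.90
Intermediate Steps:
h(z, X) = -4 (h(z, X) = -1*4 = -4)
W = -18 (W = 35 - 53 = -18)
l = 14 (l = -4 - 1*(-18) = -4 + 18 = 14)
b(L, M) = 4
√(b(l, -159) + 23680) = √(4 + 23680) = √23684 = 2*√5921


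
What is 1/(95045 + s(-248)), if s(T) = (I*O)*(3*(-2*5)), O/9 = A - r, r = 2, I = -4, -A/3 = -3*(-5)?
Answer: 1/44285 ≈ 2.2581e-5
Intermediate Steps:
A = -45 (A = -(-9)*(-5) = -3*15 = -45)
O = -423 (O = 9*(-45 - 1*2) = 9*(-45 - 2) = 9*(-47) = -423)
s(T) = -50760 (s(T) = (-4*(-423))*(3*(-2*5)) = 1692*(3*(-10)) = 1692*(-30) = -50760)
1/(95045 + s(-248)) = 1/(95045 - 50760) = 1/44285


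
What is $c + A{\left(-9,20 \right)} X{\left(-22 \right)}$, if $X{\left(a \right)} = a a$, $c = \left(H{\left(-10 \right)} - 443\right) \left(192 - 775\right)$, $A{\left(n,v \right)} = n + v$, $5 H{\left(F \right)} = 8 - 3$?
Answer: $263010$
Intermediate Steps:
$H{\left(F \right)} = 1$ ($H{\left(F \right)} = \frac{8 - 3}{5} = \frac{1}{5} \cdot 5 = 1$)
$c = 257686$ ($c = \left(1 - 443\right) \left(192 - 775\right) = \left(-442\right) \left(-583\right) = 257686$)
$X{\left(a \right)} = a^{2}$
$c + A{\left(-9,20 \right)} X{\left(-22 \right)} = 257686 + \left(-9 + 20\right) \left(-22\right)^{2} = 257686 + 11 \cdot 484 = 257686 + 5324 = 263010$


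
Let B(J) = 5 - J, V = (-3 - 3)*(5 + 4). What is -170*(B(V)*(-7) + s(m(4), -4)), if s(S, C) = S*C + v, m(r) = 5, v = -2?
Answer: 73950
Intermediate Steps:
s(S, C) = -2 + C*S (s(S, C) = S*C - 2 = C*S - 2 = -2 + C*S)
V = -54 (V = -6*9 = -54)
-170*(B(V)*(-7) + s(m(4), -4)) = -170*((5 - 1*(-54))*(-7) + (-2 - 4*5)) = -170*((5 + 54)*(-7) + (-2 - 20)) = -170*(59*(-7) - 22) = -170*(-413 - 22) = -170*(-435) = 73950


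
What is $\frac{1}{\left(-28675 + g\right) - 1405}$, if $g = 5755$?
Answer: $- \frac{1}{24325} \approx -4.111 \cdot 10^{-5}$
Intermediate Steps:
$\frac{1}{\left(-28675 + g\right) - 1405} = \frac{1}{\left(-28675 + 5755\right) - 1405} = \frac{1}{-22920 - 1405} = \frac{1}{-24325} = - \frac{1}{24325}$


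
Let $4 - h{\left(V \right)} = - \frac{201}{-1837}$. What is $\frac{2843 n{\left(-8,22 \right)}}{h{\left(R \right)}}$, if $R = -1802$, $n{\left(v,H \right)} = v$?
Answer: $- \frac{41780728}{7147} \approx -5845.9$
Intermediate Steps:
$h{\left(V \right)} = \frac{7147}{1837}$ ($h{\left(V \right)} = 4 - - \frac{201}{-1837} = 4 - \left(-201\right) \left(- \frac{1}{1837}\right) = 4 - \frac{201}{1837} = \frac{7147}{1837}$)
$\frac{2843 n{\left(-8,22 \right)}}{h{\left(R \right)}} = \frac{2843 \left(-8\right)}{\frac{7147}{1837}} = \left(-22744\right) \frac{1837}{7147} = - \frac{41780728}{7147}$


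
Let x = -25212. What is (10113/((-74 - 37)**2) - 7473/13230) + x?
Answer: -152210610289/6037290 ≈ -25212.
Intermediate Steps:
(10113/((-74 - 37)**2) - 7473/13230) + x = (10113/((-74 - 37)**2) - 7473/13230) - 25212 = (10113/((-111)**2) - 7473*1/13230) - 25212 = (10113/12321 - 2491/4410) - 25212 = (10113*(1/12321) - 2491/4410) - 25212 = (3371/4107 - 2491/4410) - 25212 = 1545191/6037290 - 25212 = -152210610289/6037290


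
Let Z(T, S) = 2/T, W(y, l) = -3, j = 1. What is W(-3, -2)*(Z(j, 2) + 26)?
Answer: -84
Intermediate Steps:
W(-3, -2)*(Z(j, 2) + 26) = -3*(2/1 + 26) = -3*(2*1 + 26) = -3*(2 + 26) = -3*28 = -84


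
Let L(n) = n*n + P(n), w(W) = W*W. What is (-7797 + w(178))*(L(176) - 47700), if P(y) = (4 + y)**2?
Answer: 374452612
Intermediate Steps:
w(W) = W**2
L(n) = n**2 + (4 + n)**2 (L(n) = n*n + (4 + n)**2 = n**2 + (4 + n)**2)
(-7797 + w(178))*(L(176) - 47700) = (-7797 + 178**2)*((176**2 + (4 + 176)**2) - 47700) = (-7797 + 31684)*((30976 + 180**2) - 47700) = 23887*((30976 + 32400) - 47700) = 23887*(63376 - 47700) = 23887*15676 = 374452612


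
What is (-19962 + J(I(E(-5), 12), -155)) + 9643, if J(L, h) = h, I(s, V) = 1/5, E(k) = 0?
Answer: -10474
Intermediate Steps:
I(s, V) = ⅕
(-19962 + J(I(E(-5), 12), -155)) + 9643 = (-19962 - 155) + 9643 = -20117 + 9643 = -10474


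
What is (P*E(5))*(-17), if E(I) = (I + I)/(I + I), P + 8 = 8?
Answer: 0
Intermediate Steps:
P = 0 (P = -8 + 8 = 0)
E(I) = 1 (E(I) = (2*I)/((2*I)) = (2*I)*(1/(2*I)) = 1)
(P*E(5))*(-17) = (0*1)*(-17) = 0*(-17) = 0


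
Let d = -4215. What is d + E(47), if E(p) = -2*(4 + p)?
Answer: -4317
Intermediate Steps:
E(p) = -8 - 2*p
d + E(47) = -4215 + (-8 - 2*47) = -4215 + (-8 - 94) = -4215 - 102 = -4317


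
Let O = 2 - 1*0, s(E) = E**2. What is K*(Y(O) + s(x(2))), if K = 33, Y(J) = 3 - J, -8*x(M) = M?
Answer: 561/16 ≈ 35.063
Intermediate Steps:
x(M) = -M/8
O = 2 (O = 2 + 0 = 2)
K*(Y(O) + s(x(2))) = 33*((3 - 1*2) + (-1/8*2)**2) = 33*((3 - 2) + (-1/4)**2) = 33*(1 + 1/16) = 33*(17/16) = 561/16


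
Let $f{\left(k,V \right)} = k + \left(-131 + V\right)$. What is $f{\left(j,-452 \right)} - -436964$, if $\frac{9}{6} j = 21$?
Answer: $436395$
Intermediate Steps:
$j = 14$ ($j = \frac{2}{3} \cdot 21 = 14$)
$f{\left(k,V \right)} = -131 + V + k$
$f{\left(j,-452 \right)} - -436964 = \left(-131 - 452 + 14\right) - -436964 = -569 + 436964 = 436395$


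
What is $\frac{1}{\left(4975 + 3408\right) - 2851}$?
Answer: $\frac{1}{5532} \approx 0.00018077$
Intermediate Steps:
$\frac{1}{\left(4975 + 3408\right) - 2851} = \frac{1}{8383 - 2851} = \frac{1}{5532}$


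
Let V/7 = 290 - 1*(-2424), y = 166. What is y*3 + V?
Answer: 19496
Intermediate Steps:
V = 18998 (V = 7*(290 - 1*(-2424)) = 7*(290 + 2424) = 7*2714 = 18998)
y*3 + V = 166*3 + 18998 = 498 + 18998 = 19496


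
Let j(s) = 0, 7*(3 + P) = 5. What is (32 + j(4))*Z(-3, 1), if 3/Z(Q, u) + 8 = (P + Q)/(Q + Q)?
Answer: -4032/299 ≈ -13.485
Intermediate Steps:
P = -16/7 (P = -3 + (⅐)*5 = -3 + 5/7 = -16/7 ≈ -2.2857)
Z(Q, u) = 3/(-8 + (-16/7 + Q)/(2*Q)) (Z(Q, u) = 3/(-8 + (-16/7 + Q)/(Q + Q)) = 3/(-8 + (-16/7 + Q)/((2*Q))) = 3/(-8 + (-16/7 + Q)*(1/(2*Q))) = 3/(-8 + (-16/7 + Q)/(2*Q)))
(32 + j(4))*Z(-3, 1) = (32 + 0)*(-42*(-3)/(16 + 105*(-3))) = 32*(-42*(-3)/(16 - 315)) = 32*(-42*(-3)/(-299)) = 32*(-42*(-3)*(-1/299)) = 32*(-126/299) = -4032/299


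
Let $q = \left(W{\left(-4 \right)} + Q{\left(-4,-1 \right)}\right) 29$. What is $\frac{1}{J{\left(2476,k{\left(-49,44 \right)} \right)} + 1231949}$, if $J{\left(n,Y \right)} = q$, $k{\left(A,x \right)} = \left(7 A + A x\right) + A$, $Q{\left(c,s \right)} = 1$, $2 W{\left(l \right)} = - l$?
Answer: $\frac{1}{1232036} \approx 8.1166 \cdot 10^{-7}$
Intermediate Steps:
$W{\left(l \right)} = - \frac{l}{2}$ ($W{\left(l \right)} = \frac{\left(-1\right) l}{2} = - \frac{l}{2}$)
$k{\left(A,x \right)} = 8 A + A x$
$q = 87$ ($q = \left(\left(- \frac{1}{2}\right) \left(-4\right) + 1\right) 29 = \left(2 + 1\right) 29 = 3 \cdot 29 = 87$)
$J{\left(n,Y \right)} = 87$
$\frac{1}{J{\left(2476,k{\left(-49,44 \right)} \right)} + 1231949} = \frac{1}{87 + 1231949} = \frac{1}{1232036}$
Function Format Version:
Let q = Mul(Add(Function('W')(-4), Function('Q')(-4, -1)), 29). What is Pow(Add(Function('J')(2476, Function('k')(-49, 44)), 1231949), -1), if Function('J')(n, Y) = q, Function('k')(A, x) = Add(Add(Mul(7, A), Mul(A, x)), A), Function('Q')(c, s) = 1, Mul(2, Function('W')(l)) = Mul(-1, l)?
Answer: Rational(1, 1232036) ≈ 8.1166e-7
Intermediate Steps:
Function('W')(l) = Mul(Rational(-1, 2), l) (Function('W')(l) = Mul(Rational(1, 2), Mul(-1, l)) = Mul(Rational(-1, 2), l))
Function('k')(A, x) = Add(Mul(8, A), Mul(A, x))
q = 87 (q = Mul(Add(Mul(Rational(-1, 2), -4), 1), 29) = Mul(Add(2, 1), 29) = Mul(3, 29) = 87)
Function('J')(n, Y) = 87
Pow(Add(Function('J')(2476, Function('k')(-49, 44)), 1231949), -1) = Pow(Add(87, 1231949), -1) = Pow(1232036, -1) = Rational(1, 1232036)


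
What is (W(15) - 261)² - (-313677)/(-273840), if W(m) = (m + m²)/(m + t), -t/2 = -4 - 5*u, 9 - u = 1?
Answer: 9256278348327/138341360 ≈ 66909.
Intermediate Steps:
u = 8 (u = 9 - 1*1 = 9 - 1 = 8)
t = 88 (t = -2*(-4 - 5*8) = -2*(-4 - 40) = -2*(-44) = 88)
W(m) = (m + m²)/(88 + m) (W(m) = (m + m²)/(m + 88) = (m + m²)/(88 + m))
(W(15) - 261)² - (-313677)/(-273840) = (15*(1 + 15)/(88 + 15) - 261)² - (-313677)/(-273840) = (15*16/103 - 261)² - (-313677)*(-1)/273840 = (15*(1/103)*16 - 261)² - 1*14937/13040 = (240/103 - 261)² - 14937/13040 = (-26643/103)² - 14937/13040 = 709849449/10609 - 14937/13040 = 9256278348327/138341360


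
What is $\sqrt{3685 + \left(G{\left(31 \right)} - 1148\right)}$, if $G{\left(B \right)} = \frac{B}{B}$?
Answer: $3 \sqrt{282} \approx 50.379$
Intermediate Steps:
$G{\left(B \right)} = 1$
$\sqrt{3685 + \left(G{\left(31 \right)} - 1148\right)} = \sqrt{3685 + \left(1 - 1148\right)} = \sqrt{3685 - 1147} = \sqrt{2538} = 3 \sqrt{282}$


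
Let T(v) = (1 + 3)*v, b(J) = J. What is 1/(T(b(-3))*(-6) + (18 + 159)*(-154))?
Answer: -1/27186 ≈ -3.6784e-5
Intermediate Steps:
T(v) = 4*v
1/(T(b(-3))*(-6) + (18 + 159)*(-154)) = 1/((4*(-3))*(-6) + (18 + 159)*(-154)) = 1/(-12*(-6) + 177*(-154)) = 1/(72 - 27258) = 1/(-27186) = -1/27186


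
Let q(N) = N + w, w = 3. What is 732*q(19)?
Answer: 16104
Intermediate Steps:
q(N) = 3 + N (q(N) = N + 3 = 3 + N)
732*q(19) = 732*(3 + 19) = 732*22 = 16104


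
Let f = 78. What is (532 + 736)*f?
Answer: 98904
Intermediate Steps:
(532 + 736)*f = (532 + 736)*78 = 1268*78 = 98904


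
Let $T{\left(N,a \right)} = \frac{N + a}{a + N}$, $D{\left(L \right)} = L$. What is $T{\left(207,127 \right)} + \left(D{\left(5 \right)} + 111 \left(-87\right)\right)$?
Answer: $-9651$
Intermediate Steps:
$T{\left(N,a \right)} = 1$ ($T{\left(N,a \right)} = \frac{N + a}{N + a} = 1$)
$T{\left(207,127 \right)} + \left(D{\left(5 \right)} + 111 \left(-87\right)\right) = 1 + \left(5 + 111 \left(-87\right)\right) = 1 + \left(5 - 9657\right) = 1 - 9652 = -9651$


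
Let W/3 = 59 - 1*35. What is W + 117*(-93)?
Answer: -10809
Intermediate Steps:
W = 72 (W = 3*(59 - 1*35) = 3*(59 - 35) = 3*24 = 72)
W + 117*(-93) = 72 + 117*(-93) = 72 - 10881 = -10809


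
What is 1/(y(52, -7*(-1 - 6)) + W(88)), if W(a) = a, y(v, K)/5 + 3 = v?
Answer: 1/333 ≈ 0.0030030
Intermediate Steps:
y(v, K) = -15 + 5*v
1/(y(52, -7*(-1 - 6)) + W(88)) = 1/((-15 + 5*52) + 88) = 1/((-15 + 260) + 88) = 1/(245 + 88) = 1/333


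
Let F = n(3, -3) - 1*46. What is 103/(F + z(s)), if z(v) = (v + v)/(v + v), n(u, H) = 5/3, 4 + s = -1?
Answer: -309/130 ≈ -2.3769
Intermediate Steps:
s = -5 (s = -4 - 1 = -5)
n(u, H) = 5/3 (n(u, H) = 5*(⅓) = 5/3)
z(v) = 1 (z(v) = (2*v)/((2*v)) = (2*v)*(1/(2*v)) = 1)
F = -133/3 (F = 5/3 - 1*46 = 5/3 - 46 = -133/3 ≈ -44.333)
103/(F + z(s)) = 103/(-133/3 + 1) = 103/(-130/3) = -3/130*103 = -309/130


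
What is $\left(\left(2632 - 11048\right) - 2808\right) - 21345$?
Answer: $-32569$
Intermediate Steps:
$\left(\left(2632 - 11048\right) - 2808\right) - 21345 = \left(-8416 - 2808\right) - 21345 = -11224 - 21345 = -32569$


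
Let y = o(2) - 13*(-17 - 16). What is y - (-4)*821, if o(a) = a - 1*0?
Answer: 3715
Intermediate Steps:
o(a) = a (o(a) = a + 0 = a)
y = 431 (y = 2 - 13*(-17 - 16) = 2 - 13*(-33) = 2 + 429 = 431)
y - (-4)*821 = 431 - (-4)*821 = 431 - 1*(-3284) = 431 + 3284 = 3715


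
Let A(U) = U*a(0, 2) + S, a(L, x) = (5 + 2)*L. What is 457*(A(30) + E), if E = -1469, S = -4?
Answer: -673161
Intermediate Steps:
a(L, x) = 7*L
A(U) = -4 (A(U) = U*(7*0) - 4 = U*0 - 4 = 0 - 4 = -4)
457*(A(30) + E) = 457*(-4 - 1469) = 457*(-1473) = -673161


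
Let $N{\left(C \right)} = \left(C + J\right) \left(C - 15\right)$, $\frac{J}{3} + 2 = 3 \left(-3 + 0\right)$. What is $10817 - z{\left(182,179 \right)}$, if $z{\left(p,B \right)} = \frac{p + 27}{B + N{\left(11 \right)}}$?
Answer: $\frac{2887930}{267} \approx 10816.0$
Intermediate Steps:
$J = -33$ ($J = -6 + 3 \cdot 3 \left(-3 + 0\right) = -6 + 3 \cdot 3 \left(-3\right) = -6 + 3 \left(-9\right) = -6 - 27 = -33$)
$N{\left(C \right)} = \left(-33 + C\right) \left(-15 + C\right)$ ($N{\left(C \right)} = \left(C - 33\right) \left(C - 15\right) = \left(-33 + C\right) \left(C - 15\right) = \left(-33 + C\right) \left(-15 + C\right)$)
$z{\left(p,B \right)} = \frac{27 + p}{88 + B}$ ($z{\left(p,B \right)} = \frac{p + 27}{B + \left(495 + 11^{2} - 528\right)} = \frac{27 + p}{B + \left(495 + 121 - 528\right)} = \frac{27 + p}{B + 88} = \frac{27 + p}{88 + B}$)
$10817 - z{\left(182,179 \right)} = 10817 - \frac{27 + 182}{88 + 179} = 10817 - \frac{1}{267} \cdot 209 = 10817 - \frac{209}{267} = \frac{2887930}{267}$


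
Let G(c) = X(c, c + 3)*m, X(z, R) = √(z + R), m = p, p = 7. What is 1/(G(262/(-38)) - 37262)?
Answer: -707978/26380686281 - 7*I*√3895/26380686281 ≈ -2.6837e-5 - 1.656e-8*I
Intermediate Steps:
m = 7
X(z, R) = √(R + z)
G(c) = 7*√(3 + 2*c) (G(c) = √((c + 3) + c)*7 = √((3 + c) + c)*7 = √(3 + 2*c)*7 = 7*√(3 + 2*c))
1/(G(262/(-38)) - 37262) = 1/(7*√(3 + 2*(262/(-38))) - 37262) = 1/(7*√(3 + 2*(262*(-1/38))) - 37262) = 1/(7*√(3 + 2*(-131/19)) - 37262) = 1/(7*√(3 - 262/19) - 37262) = 1/(7*√(-205/19) - 37262) = 1/(7*(I*√3895/19) - 37262) = 1/(7*I*√3895/19 - 37262) = 1/(-37262 + 7*I*√3895/19)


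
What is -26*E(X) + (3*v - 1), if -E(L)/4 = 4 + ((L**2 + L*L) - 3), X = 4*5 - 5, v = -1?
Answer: 46900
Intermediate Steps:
X = 15 (X = 20 - 5 = 15)
E(L) = -4 - 8*L**2 (E(L) = -4*(4 + ((L**2 + L*L) - 3)) = -4*(4 + ((L**2 + L**2) - 3)) = -4*(4 + (2*L**2 - 3)) = -4*(4 + (-3 + 2*L**2)) = -4*(1 + 2*L**2) = -4 - 8*L**2)
-26*E(X) + (3*v - 1) = -26*(-4 - 8*15**2) + (3*(-1) - 1) = -26*(-4 - 8*225) + (-3 - 1) = -26*(-4 - 1800) - 4 = -26*(-1804) - 4 = 46904 - 4 = 46900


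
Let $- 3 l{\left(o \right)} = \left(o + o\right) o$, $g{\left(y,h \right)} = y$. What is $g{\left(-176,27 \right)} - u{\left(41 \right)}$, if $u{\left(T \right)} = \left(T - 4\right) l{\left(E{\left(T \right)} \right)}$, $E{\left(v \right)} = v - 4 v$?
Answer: $373006$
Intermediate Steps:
$E{\left(v \right)} = - 3 v$
$l{\left(o \right)} = - \frac{2 o^{2}}{3}$ ($l{\left(o \right)} = - \frac{\left(o + o\right) o}{3} = - \frac{2 o o}{3} = - \frac{2 o^{2}}{3}$)
$u{\left(T \right)} = - 6 T^{2} \left(-4 + T\right)$ ($u{\left(T \right)} = \left(T - 4\right) \left(- \frac{2 \left(- 3 T\right)^{2}}{3}\right) = \left(-4 + T\right) \left(- \frac{2 \cdot 9 T^{2}}{3}\right) = \left(-4 + T\right) \left(- 6 T^{2}\right) = - 6 T^{2} \left(-4 + T\right)$)
$g{\left(-176,27 \right)} - u{\left(41 \right)} = -176 - 6 \cdot 41^{2} \left(4 - 41\right) = -176 - 6 \cdot 1681 \left(4 - 41\right) = -176 - 6 \cdot 1681 \left(-37\right) = -176 - -373182 = -176 + 373182 = 373006$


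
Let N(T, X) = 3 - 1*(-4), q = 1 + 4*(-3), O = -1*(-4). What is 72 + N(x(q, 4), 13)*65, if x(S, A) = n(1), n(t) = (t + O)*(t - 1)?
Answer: 527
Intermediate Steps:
O = 4
n(t) = (-1 + t)*(4 + t) (n(t) = (t + 4)*(t - 1) = (4 + t)*(-1 + t) = (-1 + t)*(4 + t))
q = -11 (q = 1 - 12 = -11)
x(S, A) = 0 (x(S, A) = -4 + 1² + 3*1 = -4 + 1 + 3 = 0)
N(T, X) = 7 (N(T, X) = 3 + 4 = 7)
72 + N(x(q, 4), 13)*65 = 72 + 7*65 = 72 + 455 = 527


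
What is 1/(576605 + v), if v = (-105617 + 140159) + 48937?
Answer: 1/660084 ≈ 1.5150e-6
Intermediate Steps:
v = 83479 (v = 34542 + 48937 = 83479)
1/(576605 + v) = 1/(576605 + 83479) = 1/660084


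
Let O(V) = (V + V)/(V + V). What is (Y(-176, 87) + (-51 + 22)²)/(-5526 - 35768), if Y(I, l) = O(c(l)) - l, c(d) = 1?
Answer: -755/41294 ≈ -0.018284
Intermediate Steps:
O(V) = 1 (O(V) = (2*V)/((2*V)) = (2*V)*(1/(2*V)) = 1)
Y(I, l) = 1 - l
(Y(-176, 87) + (-51 + 22)²)/(-5526 - 35768) = ((1 - 1*87) + (-51 + 22)²)/(-5526 - 35768) = ((1 - 87) + (-29)²)/(-41294) = (-86 + 841)*(-1/41294) = 755*(-1/41294) = -755/41294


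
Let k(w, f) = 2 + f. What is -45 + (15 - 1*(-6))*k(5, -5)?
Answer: -108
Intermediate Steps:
-45 + (15 - 1*(-6))*k(5, -5) = -45 + (15 - 1*(-6))*(2 - 5) = -45 + (15 + 6)*(-3) = -45 + 21*(-3) = -45 - 63 = -108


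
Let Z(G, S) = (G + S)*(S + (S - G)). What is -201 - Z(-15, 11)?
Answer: -53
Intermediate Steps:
Z(G, S) = (G + S)*(-G + 2*S)
-201 - Z(-15, 11) = -201 - (-1*(-15)² + 2*11² - 15*11) = -201 - (-1*225 + 2*121 - 165) = -201 - (-225 + 242 - 165) = -201 - 1*(-148) = -201 + 148 = -53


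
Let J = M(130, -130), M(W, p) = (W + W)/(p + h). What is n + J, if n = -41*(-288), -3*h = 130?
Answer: 23613/2 ≈ 11807.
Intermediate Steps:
h = -130/3 (h = -1/3*130 = -130/3 ≈ -43.333)
M(W, p) = 2*W/(-130/3 + p) (M(W, p) = (W + W)/(p - 130/3) = (2*W)/(-130/3 + p) = 2*W/(-130/3 + p))
n = 11808
J = -3/2 (J = 6*130/(-130 + 3*(-130)) = 6*130/(-130 - 390) = 6*130/(-520) = 6*130*(-1/520) = -3/2 ≈ -1.5000)
n + J = 11808 - 3/2 = 23613/2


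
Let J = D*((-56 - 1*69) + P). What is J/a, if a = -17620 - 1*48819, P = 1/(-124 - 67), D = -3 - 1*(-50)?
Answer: 1122172/12689849 ≈ 0.088431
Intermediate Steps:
D = 47 (D = -3 + 50 = 47)
P = -1/191 (P = 1/(-191) = -1/191 ≈ -0.0052356)
a = -66439 (a = -17620 - 48819 = -66439)
J = -1122172/191 (J = 47*((-56 - 1*69) - 1/191) = 47*((-56 - 69) - 1/191) = 47*(-125 - 1/191) = 47*(-23876/191) = -1122172/191 ≈ -5875.2)
J/a = -1122172/191/(-66439) = -1122172/191*(-1/66439) = 1122172/12689849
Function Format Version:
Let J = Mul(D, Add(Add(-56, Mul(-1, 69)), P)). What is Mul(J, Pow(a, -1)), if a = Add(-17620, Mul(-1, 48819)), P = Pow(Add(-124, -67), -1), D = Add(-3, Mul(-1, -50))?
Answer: Rational(1122172, 12689849) ≈ 0.088431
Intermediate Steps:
D = 47 (D = Add(-3, 50) = 47)
P = Rational(-1, 191) (P = Pow(-191, -1) = Rational(-1, 191) ≈ -0.0052356)
a = -66439 (a = Add(-17620, -48819) = -66439)
J = Rational(-1122172, 191) (J = Mul(47, Add(Add(-56, Mul(-1, 69)), Rational(-1, 191))) = Mul(47, Add(Add(-56, -69), Rational(-1, 191))) = Mul(47, Add(-125, Rational(-1, 191))) = Mul(47, Rational(-23876, 191)) = Rational(-1122172, 191) ≈ -5875.2)
Mul(J, Pow(a, -1)) = Mul(Rational(-1122172, 191), Pow(-66439, -1)) = Mul(Rational(-1122172, 191), Rational(-1, 66439)) = Rational(1122172, 12689849)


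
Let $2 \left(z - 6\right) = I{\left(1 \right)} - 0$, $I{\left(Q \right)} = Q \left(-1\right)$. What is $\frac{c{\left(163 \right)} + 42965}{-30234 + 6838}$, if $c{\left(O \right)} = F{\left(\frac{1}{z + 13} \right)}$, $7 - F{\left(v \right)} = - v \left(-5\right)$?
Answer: $- \frac{794977}{432826} \approx -1.8367$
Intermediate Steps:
$I{\left(Q \right)} = - Q$
$z = \frac{11}{2}$ ($z = 6 + \frac{\left(-1\right) 1 - 0}{2} = 6 + \frac{-1 + 0}{2} = 6 + \frac{1}{2} \left(-1\right) = 6 - \frac{1}{2} = \frac{11}{2} \approx 5.5$)
$F{\left(v \right)} = 7 - 5 v$ ($F{\left(v \right)} = 7 - - v \left(-5\right) = 7 - 5 v$)
$c{\left(O \right)} = \frac{249}{37}$ ($c{\left(O \right)} = 7 - \frac{5}{\frac{11}{2} + 13} = 7 - \frac{5}{\frac{37}{2}} = 7 - \frac{10}{37} = \frac{249}{37}$)
$\frac{c{\left(163 \right)} + 42965}{-30234 + 6838} = \frac{\frac{249}{37} + 42965}{-30234 + 6838} = \frac{1589954}{37 \left(-23396\right)} = \frac{1589954}{37} \left(- \frac{1}{23396}\right) = - \frac{794977}{432826}$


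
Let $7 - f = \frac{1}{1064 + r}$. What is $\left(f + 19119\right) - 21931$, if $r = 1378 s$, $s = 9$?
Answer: $- \frac{37772131}{13466} \approx -2805.0$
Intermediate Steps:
$r = 12402$ ($r = 1378 \cdot 9 = 12402$)
$f = \frac{94261}{13466}$ ($f = 7 - \frac{1}{1064 + 12402} = 7 - \frac{1}{13466} = \frac{94261}{13466} \approx 6.9999$)
$\left(f + 19119\right) - 21931 = \left(\frac{94261}{13466} + 19119\right) - 21931 = \frac{257550715}{13466} - 21931 = - \frac{37772131}{13466}$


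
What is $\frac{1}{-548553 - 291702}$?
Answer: $- \frac{1}{840255} \approx -1.1901 \cdot 10^{-6}$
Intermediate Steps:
$\frac{1}{-548553 - 291702} = \frac{1}{-840255} = - \frac{1}{840255}$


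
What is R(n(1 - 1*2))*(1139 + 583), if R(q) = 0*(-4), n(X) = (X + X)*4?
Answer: 0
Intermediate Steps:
n(X) = 8*X (n(X) = (2*X)*4 = 8*X)
R(q) = 0
R(n(1 - 1*2))*(1139 + 583) = 0*(1139 + 583) = 0*1722 = 0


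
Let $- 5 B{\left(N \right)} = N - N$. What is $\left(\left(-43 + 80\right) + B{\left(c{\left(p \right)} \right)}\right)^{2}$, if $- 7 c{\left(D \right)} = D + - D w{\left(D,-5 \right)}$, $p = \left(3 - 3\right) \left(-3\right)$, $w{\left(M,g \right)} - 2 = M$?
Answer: $1369$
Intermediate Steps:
$w{\left(M,g \right)} = 2 + M$
$p = 0$ ($p = 0 \left(-3\right) = 0$)
$c{\left(D \right)} = - \frac{D}{7} + \frac{D \left(2 + D\right)}{7}$ ($c{\left(D \right)} = - \frac{D + - D \left(2 + D\right)}{7} = - \frac{D - D \left(2 + D\right)}{7} = - \frac{D}{7} + \frac{D \left(2 + D\right)}{7}$)
$B{\left(N \right)} = 0$ ($B{\left(N \right)} = - \frac{N - N}{5} = \left(- \frac{1}{5}\right) 0 = 0$)
$\left(\left(-43 + 80\right) + B{\left(c{\left(p \right)} \right)}\right)^{2} = \left(\left(-43 + 80\right) + 0\right)^{2} = \left(37 + 0\right)^{2} = 37^{2} = 1369$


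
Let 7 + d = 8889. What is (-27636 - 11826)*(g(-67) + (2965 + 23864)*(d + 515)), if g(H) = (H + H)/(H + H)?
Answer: -9948848242668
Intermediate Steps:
g(H) = 1 (g(H) = (2*H)/((2*H)) = (2*H)*(1/(2*H)) = 1)
d = 8882 (d = -7 + 8889 = 8882)
(-27636 - 11826)*(g(-67) + (2965 + 23864)*(d + 515)) = (-27636 - 11826)*(1 + (2965 + 23864)*(8882 + 515)) = -39462*(1 + 26829*9397) = -39462*(1 + 252112113) = -39462*252112114 = -9948848242668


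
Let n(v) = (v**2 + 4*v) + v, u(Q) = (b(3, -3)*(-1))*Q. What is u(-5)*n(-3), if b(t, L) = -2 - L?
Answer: -30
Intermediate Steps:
u(Q) = -Q (u(Q) = ((-2 - 1*(-3))*(-1))*Q = ((-2 + 3)*(-1))*Q = (1*(-1))*Q = -Q)
n(v) = v**2 + 5*v
u(-5)*n(-3) = (-1*(-5))*(-3*(5 - 3)) = 5*(-3*2) = 5*(-6) = -30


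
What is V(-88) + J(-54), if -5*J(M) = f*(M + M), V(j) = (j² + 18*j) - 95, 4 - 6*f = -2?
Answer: 30433/5 ≈ 6086.6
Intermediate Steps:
f = 1 (f = ⅔ - ⅙*(-2) = ⅔ + ⅓ = 1)
V(j) = -95 + j² + 18*j
J(M) = -2*M/5 (J(M) = -(M + M)/5 = -2*M/5)
V(-88) + J(-54) = (-95 + (-88)² + 18*(-88)) - ⅖*(-54) = (-95 + 7744 - 1584) + 108/5 = 6065 + 108/5 = 30433/5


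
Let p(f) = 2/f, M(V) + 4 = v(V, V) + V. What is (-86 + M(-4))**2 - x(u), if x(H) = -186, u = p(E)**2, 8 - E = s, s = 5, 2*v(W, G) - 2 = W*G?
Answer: 7411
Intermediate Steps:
v(W, G) = 1 + G*W/2 (v(W, G) = 1 + (W*G)/2 = 1 + (G*W)/2 = 1 + G*W/2)
M(V) = -3 + V + V**2/2 (M(V) = -4 + ((1 + V*V/2) + V) = -4 + ((1 + V**2/2) + V) = -4 + (1 + V + V**2/2) = -3 + V + V**2/2)
E = 3 (E = 8 - 1*5 = 8 - 5 = 3)
u = 4/9 (u = (2/3)**2 = 4/9 ≈ 0.44444)
(-86 + M(-4))**2 - x(u) = (-86 + (-3 - 4 + (1/2)*(-4)**2))**2 - 1*(-186) = (-86 + (-3 - 4 + (1/2)*16))**2 + 186 = (-86 + (-3 - 4 + 8))**2 + 186 = (-86 + 1)**2 + 186 = (-85)**2 + 186 = 7225 + 186 = 7411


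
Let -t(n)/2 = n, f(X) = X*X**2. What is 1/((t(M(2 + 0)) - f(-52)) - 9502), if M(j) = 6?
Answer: 1/131094 ≈ 7.6281e-6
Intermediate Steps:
f(X) = X**3
t(n) = -2*n
1/((t(M(2 + 0)) - f(-52)) - 9502) = 1/((-2*6 - 1*(-52)**3) - 9502) = 1/((-12 - 1*(-140608)) - 9502) = 1/((-12 + 140608) - 9502) = 1/(140596 - 9502) = 1/131094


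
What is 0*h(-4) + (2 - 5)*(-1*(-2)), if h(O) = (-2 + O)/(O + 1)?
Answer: -6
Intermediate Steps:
h(O) = (-2 + O)/(1 + O)
0*h(-4) + (2 - 5)*(-1*(-2)) = 0*((-2 - 4)/(1 - 4)) + (2 - 5)*(-1*(-2)) = 0*(-6/(-3)) - 3*2 = 0*(-⅓*(-6)) - 6 = 0*2 - 6 = 0 - 6 = -6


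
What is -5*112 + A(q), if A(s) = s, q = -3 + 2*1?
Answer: -561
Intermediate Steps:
q = -1 (q = -3 + 2 = -1)
-5*112 + A(q) = -5*112 - 1 = -560 - 1 = -561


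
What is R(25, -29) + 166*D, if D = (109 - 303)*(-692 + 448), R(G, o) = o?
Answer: 7857747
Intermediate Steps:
D = 47336 (D = -194*(-244) = 47336)
R(25, -29) + 166*D = -29 + 166*47336 = -29 + 7857776 = 7857747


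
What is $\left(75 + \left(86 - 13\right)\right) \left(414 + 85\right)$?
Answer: $73852$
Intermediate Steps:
$\left(75 + \left(86 - 13\right)\right) \left(414 + 85\right) = \left(75 + \left(86 - 13\right)\right) 499 = \left(75 + 73\right) 499 = 148 \cdot 499 = 73852$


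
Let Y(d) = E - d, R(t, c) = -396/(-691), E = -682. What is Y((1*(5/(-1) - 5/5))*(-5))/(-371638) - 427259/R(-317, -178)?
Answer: -54860452382635/73584324 ≈ -7.4555e+5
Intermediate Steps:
R(t, c) = 396/691 (R(t, c) = -396*(-1/691) = 396/691)
Y(d) = -682 - d
Y((1*(5/(-1) - 5/5))*(-5))/(-371638) - 427259/R(-317, -178) = (-682 - 1*(5/(-1) - 5/5)*(-5))/(-371638) - 427259/396/691 = (-682 - 1*(5*(-1) - 5*⅕)*(-5))*(-1/371638) - 427259*691/396 = (-682 - 1*(-5 - 1)*(-5))*(-1/371638) - 295235969/396 = (-682 - 1*(-6)*(-5))*(-1/371638) - 295235969/396 = (-682 - (-6)*(-5))*(-1/371638) - 295235969/396 = (-682 - 1*30)*(-1/371638) - 295235969/396 = (-682 - 30)*(-1/371638) - 295235969/396 = -712*(-1/371638) - 295235969/396 = 356/185819 - 295235969/396 = -54860452382635/73584324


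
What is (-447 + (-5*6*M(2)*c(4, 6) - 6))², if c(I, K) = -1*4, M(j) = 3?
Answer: 8649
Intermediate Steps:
c(I, K) = -4
(-447 + (-5*6*M(2)*c(4, 6) - 6))² = (-447 + (-5*6*3*(-4) - 6))² = (-447 + (-90*(-4) - 6))² = (-447 + (-5*(-72) - 6))² = (-447 + (360 - 6))² = (-447 + 354)² = (-93)² = 8649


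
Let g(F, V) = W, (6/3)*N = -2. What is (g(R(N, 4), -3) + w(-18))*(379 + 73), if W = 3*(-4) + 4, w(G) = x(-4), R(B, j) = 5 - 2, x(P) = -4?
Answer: -5424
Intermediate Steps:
N = -1 (N = (½)*(-2) = -1)
R(B, j) = 3
w(G) = -4
W = -8 (W = -12 + 4 = -8)
g(F, V) = -8
(g(R(N, 4), -3) + w(-18))*(379 + 73) = (-8 - 4)*(379 + 73) = -12*452 = -5424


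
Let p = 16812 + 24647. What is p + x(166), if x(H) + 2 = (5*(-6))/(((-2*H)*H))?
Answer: 1142389107/27556 ≈ 41457.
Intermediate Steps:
p = 41459
x(H) = -2 + 15/H² (x(H) = -2 + (5*(-6))/(((-2*H)*H)) = -2 - 30*(-1/(2*H²)) = -2 - (-15)/H² = -2 + 15/H²)
p + x(166) = 41459 + (-2 + 15/166²) = 41459 + (-2 + 15*(1/27556)) = 41459 + (-2 + 15/27556) = 41459 - 55097/27556 = 1142389107/27556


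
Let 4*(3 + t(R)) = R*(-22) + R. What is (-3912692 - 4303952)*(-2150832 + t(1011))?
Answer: 17716257389931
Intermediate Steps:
t(R) = -3 - 21*R/4 (t(R) = -3 + (R*(-22) + R)/4 = -3 + (-22*R + R)/4 = -3 + (-21*R)/4 = -3 - 21*R/4)
(-3912692 - 4303952)*(-2150832 + t(1011)) = (-3912692 - 4303952)*(-2150832 + (-3 - 21/4*1011)) = -8216644*(-2150832 + (-3 - 21231/4)) = -8216644*(-2150832 - 21243/4) = -8216644*(-8624571/4) = 17716257389931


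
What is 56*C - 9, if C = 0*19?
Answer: -9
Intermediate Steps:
C = 0
56*C - 9 = 56*0 - 9 = 0 - 9 = -9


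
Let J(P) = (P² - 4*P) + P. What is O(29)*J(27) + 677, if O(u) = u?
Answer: 19469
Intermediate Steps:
J(P) = P² - 3*P
O(29)*J(27) + 677 = 29*(27*(-3 + 27)) + 677 = 29*(27*24) + 677 = 29*648 + 677 = 18792 + 677 = 19469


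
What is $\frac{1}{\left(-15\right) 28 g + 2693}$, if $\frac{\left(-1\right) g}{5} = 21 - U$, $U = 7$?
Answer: $\frac{1}{32093} \approx 3.1159 \cdot 10^{-5}$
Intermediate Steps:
$g = -70$ ($g = - 5 \left(21 - 7\right) = \left(-5\right) 14 = -70$)
$\frac{1}{\left(-15\right) 28 g + 2693} = \frac{1}{\left(-15\right) 28 \left(-70\right) + 2693} = \frac{1}{\left(-420\right) \left(-70\right) + 2693} = \frac{1}{29400 + 2693} = \frac{1}{32093}$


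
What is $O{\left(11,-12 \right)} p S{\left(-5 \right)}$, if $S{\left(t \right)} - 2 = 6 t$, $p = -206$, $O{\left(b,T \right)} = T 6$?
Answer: $-415296$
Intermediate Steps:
$O{\left(b,T \right)} = 6 T$
$S{\left(t \right)} = 2 + 6 t$
$O{\left(11,-12 \right)} p S{\left(-5 \right)} = 6 \left(-12\right) \left(-206\right) \left(2 + 6 \left(-5\right)\right) = \left(-72\right) \left(-206\right) \left(2 - 30\right) = 14832 \left(-28\right) = -415296$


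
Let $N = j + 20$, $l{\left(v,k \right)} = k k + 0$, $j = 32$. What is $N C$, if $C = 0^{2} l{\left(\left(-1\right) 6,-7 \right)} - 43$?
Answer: $-2236$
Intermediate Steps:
$l{\left(v,k \right)} = k^{2}$ ($l{\left(v,k \right)} = k^{2} + 0 = k^{2}$)
$C = -43$ ($C = 0^{2} \left(-7\right)^{2} - 43 = 0 \cdot 49 - 43 = 0 - 43 = -43$)
$N = 52$ ($N = 32 + 20 = 52$)
$N C = 52 \left(-43\right) = -2236$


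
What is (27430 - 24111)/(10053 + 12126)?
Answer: 3319/22179 ≈ 0.14965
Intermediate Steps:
(27430 - 24111)/(10053 + 12126) = 3319/22179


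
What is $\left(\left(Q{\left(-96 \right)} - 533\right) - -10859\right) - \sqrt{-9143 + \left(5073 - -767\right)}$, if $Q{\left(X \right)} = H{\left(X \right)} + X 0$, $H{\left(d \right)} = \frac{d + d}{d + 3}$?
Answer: $\frac{320170}{31} - 3 i \sqrt{367} \approx 10328.0 - 57.472 i$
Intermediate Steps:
$H{\left(d \right)} = \frac{2 d}{3 + d}$
$Q{\left(X \right)} = \frac{2 X}{3 + X}$ ($Q{\left(X \right)} = \frac{2 X}{3 + X} + X 0 = \frac{2 X}{3 + X} + 0 = \frac{2 X}{3 + X}$)
$\left(\left(Q{\left(-96 \right)} - 533\right) - -10859\right) - \sqrt{-9143 + \left(5073 - -767\right)} = \left(\left(2 \left(-96\right) \frac{1}{3 - 96} - 533\right) - -10859\right) - \sqrt{-9143 + \left(5073 - -767\right)} = \left(\left(2 \left(-96\right) \frac{1}{-93} - 533\right) + 10859\right) - \sqrt{-9143 + \left(5073 + 767\right)} = \left(\left(2 \left(-96\right) \left(- \frac{1}{93}\right) - 533\right) + 10859\right) - \sqrt{-9143 + 5840} = \left(\left(\frac{64}{31} - 533\right) + 10859\right) - \sqrt{-3303} = \left(- \frac{16459}{31} + 10859\right) - 3 i \sqrt{367} = \frac{320170}{31} - 3 i \sqrt{367}$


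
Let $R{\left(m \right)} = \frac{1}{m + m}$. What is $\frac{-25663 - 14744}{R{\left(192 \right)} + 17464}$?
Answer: $- \frac{15516288}{6706177} \approx -2.3137$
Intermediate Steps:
$R{\left(m \right)} = \frac{1}{2 m}$
$\frac{-25663 - 14744}{R{\left(192 \right)} + 17464} = \frac{-25663 - 14744}{\frac{1}{2 \cdot 192} + 17464} = - \frac{40407}{\frac{1}{2} \cdot \frac{1}{192} + 17464} = - \frac{40407}{\frac{1}{384} + 17464} = - \frac{40407}{\frac{6706177}{384}} = \left(-40407\right) \frac{384}{6706177} = - \frac{15516288}{6706177}$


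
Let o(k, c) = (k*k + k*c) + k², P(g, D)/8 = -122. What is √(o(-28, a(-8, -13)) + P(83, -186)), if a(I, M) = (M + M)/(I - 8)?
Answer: √2186/2 ≈ 23.377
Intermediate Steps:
P(g, D) = -976 (P(g, D) = 8*(-122) = -976)
a(I, M) = 2*M/(-8 + I) (a(I, M) = (2*M)/(-8 + I) = 2*M/(-8 + I))
o(k, c) = 2*k² + c*k (o(k, c) = (k² + c*k) + k² = 2*k² + c*k)
√(o(-28, a(-8, -13)) + P(83, -186)) = √(-28*(2*(-13)/(-8 - 8) + 2*(-28)) - 976) = √(-28*(2*(-13)/(-16) - 56) - 976) = √(-28*(2*(-13)*(-1/16) - 56) - 976) = √(-28*(13/8 - 56) - 976) = √(-28*(-435/8) - 976) = √(3045/2 - 976) = √(1093/2) = √2186/2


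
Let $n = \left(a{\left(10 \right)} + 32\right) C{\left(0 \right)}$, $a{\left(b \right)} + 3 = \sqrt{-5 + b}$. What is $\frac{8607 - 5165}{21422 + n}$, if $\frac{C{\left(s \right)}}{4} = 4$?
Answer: $\frac{18832903}{119748929} - \frac{13768 \sqrt{5}}{119748929} \approx 0.15701$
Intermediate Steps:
$C{\left(s \right)} = 16$ ($C{\left(s \right)} = 4 \cdot 4 = 16$)
$a{\left(b \right)} = -3 + \sqrt{-5 + b}$
$n = 464 + 16 \sqrt{5}$ ($n = \left(\left(-3 + \sqrt{-5 + 10}\right) + 32\right) 16 = \left(\left(-3 + \sqrt{5}\right) + 32\right) 16 = \left(29 + \sqrt{5}\right) 16 = 464 + 16 \sqrt{5} \approx 499.78$)
$\frac{8607 - 5165}{21422 + n} = \frac{8607 - 5165}{21422 + \left(464 + 16 \sqrt{5}\right)} = \frac{3442}{21886 + 16 \sqrt{5}}$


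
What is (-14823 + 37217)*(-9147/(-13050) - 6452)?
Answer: -314223101747/2175 ≈ -1.4447e+8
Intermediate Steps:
(-14823 + 37217)*(-9147/(-13050) - 6452) = 22394*(-9147*(-1/13050) - 6452) = 22394*(3049/4350 - 6452) = 22394*(-28063151/4350) = -314223101747/2175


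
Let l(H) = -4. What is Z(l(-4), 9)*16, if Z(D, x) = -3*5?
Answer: -240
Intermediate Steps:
Z(D, x) = -15
Z(l(-4), 9)*16 = -15*16 = -240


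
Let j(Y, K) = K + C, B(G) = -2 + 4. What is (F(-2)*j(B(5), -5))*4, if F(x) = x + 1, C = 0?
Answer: 20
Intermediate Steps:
F(x) = 1 + x
B(G) = 2
j(Y, K) = K (j(Y, K) = K + 0 = K)
(F(-2)*j(B(5), -5))*4 = ((1 - 2)*(-5))*4 = -1*(-5)*4 = 5*4 = 20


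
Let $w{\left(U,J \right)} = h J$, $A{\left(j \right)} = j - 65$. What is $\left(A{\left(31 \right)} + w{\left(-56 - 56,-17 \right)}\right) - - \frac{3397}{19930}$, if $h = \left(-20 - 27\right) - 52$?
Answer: $\frac{32867967}{19930} \approx 1649.2$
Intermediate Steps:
$A{\left(j \right)} = -65 + j$ ($A{\left(j \right)} = j - 65 = -65 + j$)
$h = -99$ ($h = -47 - 52 = -99$)
$w{\left(U,J \right)} = - 99 J$
$\left(A{\left(31 \right)} + w{\left(-56 - 56,-17 \right)}\right) - - \frac{3397}{19930} = \left(\left(-65 + 31\right) - -1683\right) - - \frac{3397}{19930} = \left(-34 + 1683\right) - \left(-3397\right) \frac{1}{19930} = 1649 - - \frac{3397}{19930} = 1649 + \frac{3397}{19930} = \frac{32867967}{19930}$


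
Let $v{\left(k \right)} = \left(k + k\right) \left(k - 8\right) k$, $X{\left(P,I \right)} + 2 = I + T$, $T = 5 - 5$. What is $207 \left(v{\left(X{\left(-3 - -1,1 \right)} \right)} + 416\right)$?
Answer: $82386$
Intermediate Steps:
$T = 0$
$X{\left(P,I \right)} = -2 + I$ ($X{\left(P,I \right)} = -2 + \left(I + 0\right) = -2 + I$)
$v{\left(k \right)} = 2 k^{2} \left(-8 + k\right)$ ($v{\left(k \right)} = 2 k \left(-8 + k\right) k = 2 k^{2} \left(-8 + k\right)$)
$207 \left(v{\left(X{\left(-3 - -1,1 \right)} \right)} + 416\right) = 207 \left(2 \left(-2 + 1\right)^{2} \left(-8 + \left(-2 + 1\right)\right) + 416\right) = 207 \left(2 \left(-1\right)^{2} \left(-8 - 1\right) + 416\right) = 207 \left(2 \cdot 1 \left(-9\right) + 416\right) = 207 \left(-18 + 416\right) = 207 \cdot 398 = 82386$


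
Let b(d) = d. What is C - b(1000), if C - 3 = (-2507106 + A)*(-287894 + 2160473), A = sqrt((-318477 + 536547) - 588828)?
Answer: -4694754047371 + 1872579*I*sqrt(370758) ≈ -4.6948e+12 + 1.1402e+9*I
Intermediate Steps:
A = I*sqrt(370758) (A = sqrt(218070 - 588828) = sqrt(-370758) = I*sqrt(370758) ≈ 608.9*I)
C = -4694754046371 + 1872579*I*sqrt(370758) (C = 3 + (-2507106 + I*sqrt(370758))*(-287894 + 2160473) = 3 + (-2507106 + I*sqrt(370758))*1872579 = 3 + (-4694754046374 + 1872579*I*sqrt(370758)) = -4694754046371 + 1872579*I*sqrt(370758) ≈ -4.6948e+12 + 1.1402e+9*I)
C - b(1000) = (-4694754046371 + 1872579*I*sqrt(370758)) - 1*1000 = (-4694754046371 + 1872579*I*sqrt(370758)) - 1000 = -4694754047371 + 1872579*I*sqrt(370758)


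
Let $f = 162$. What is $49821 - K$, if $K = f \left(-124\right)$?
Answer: $69909$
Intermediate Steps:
$K = -20088$ ($K = 162 \left(-124\right) = -20088$)
$49821 - K = 49821 - -20088 = 49821 + 20088 = 69909$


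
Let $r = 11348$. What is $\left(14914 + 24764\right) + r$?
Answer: $51026$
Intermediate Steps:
$\left(14914 + 24764\right) + r = \left(14914 + 24764\right) + 11348 = 39678 + 11348 = 51026$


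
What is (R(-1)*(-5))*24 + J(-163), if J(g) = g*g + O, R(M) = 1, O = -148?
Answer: 26301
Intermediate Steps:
J(g) = -148 + g**2 (J(g) = g*g - 148 = g**2 - 148 = -148 + g**2)
(R(-1)*(-5))*24 + J(-163) = (1*(-5))*24 + (-148 + (-163)**2) = -5*24 + (-148 + 26569) = -120 + 26421 = 26301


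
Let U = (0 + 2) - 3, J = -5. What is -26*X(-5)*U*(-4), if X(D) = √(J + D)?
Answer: -104*I*√10 ≈ -328.88*I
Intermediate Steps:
X(D) = √(-5 + D)
U = -1 (U = 2 - 3 = -1)
-26*X(-5)*U*(-4) = -26*√(-5 - 5)*(-1)*(-4) = -26*√(-10)*(-1)*(-4) = -26*(I*√10)*(-1)*(-4) = -26*(-I*√10)*(-4) = -104*I*√10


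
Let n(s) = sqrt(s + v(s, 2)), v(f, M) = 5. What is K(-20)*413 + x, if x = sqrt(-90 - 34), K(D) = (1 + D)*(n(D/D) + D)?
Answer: 156940 - 7847*sqrt(6) + 2*I*sqrt(31) ≈ 1.3772e+5 + 11.136*I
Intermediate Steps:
n(s) = sqrt(5 + s) (n(s) = sqrt(s + 5) = sqrt(5 + s))
K(D) = (1 + D)*(D + sqrt(6)) (K(D) = (1 + D)*(sqrt(5 + D/D) + D) = (1 + D)*(sqrt(5 + 1) + D) = (1 + D)*(sqrt(6) + D) = (1 + D)*(D + sqrt(6)))
x = 2*I*sqrt(31) (x = sqrt(-124) = 2*I*sqrt(31) ≈ 11.136*I)
K(-20)*413 + x = (-20 + sqrt(6) + (-20)**2 - 20*sqrt(6))*413 + 2*I*sqrt(31) = (-20 + sqrt(6) + 400 - 20*sqrt(6))*413 + 2*I*sqrt(31) = (380 - 19*sqrt(6))*413 + 2*I*sqrt(31) = (156940 - 7847*sqrt(6)) + 2*I*sqrt(31) = 156940 - 7847*sqrt(6) + 2*I*sqrt(31)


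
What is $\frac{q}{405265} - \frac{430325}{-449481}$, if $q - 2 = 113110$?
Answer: $\frac{225237355997}{182158917465} \approx 1.2365$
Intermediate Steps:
$q = 113112$ ($q = 2 + 113110 = 113112$)
$\frac{q}{405265} - \frac{430325}{-449481} = \frac{113112}{405265} - \frac{430325}{-449481} = 113112 \cdot \frac{1}{405265} - - \frac{430325}{449481} = \frac{113112}{405265} + \frac{430325}{449481} = \frac{225237355997}{182158917465}$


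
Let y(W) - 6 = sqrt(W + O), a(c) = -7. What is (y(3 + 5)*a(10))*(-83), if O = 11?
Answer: 3486 + 581*sqrt(19) ≈ 6018.5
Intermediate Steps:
y(W) = 6 + sqrt(11 + W) (y(W) = 6 + sqrt(W + 11) = 6 + sqrt(11 + W))
(y(3 + 5)*a(10))*(-83) = ((6 + sqrt(11 + (3 + 5)))*(-7))*(-83) = ((6 + sqrt(11 + 8))*(-7))*(-83) = ((6 + sqrt(19))*(-7))*(-83) = (-42 - 7*sqrt(19))*(-83) = 3486 + 581*sqrt(19)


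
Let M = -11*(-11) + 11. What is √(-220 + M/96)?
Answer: I*√3498/4 ≈ 14.786*I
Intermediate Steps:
M = 132 (M = 121 + 11 = 132)
√(-220 + M/96) = √(-220 + 132/96) = √(-220 + 132*(1/96)) = √(-220 + 11/8) = √(-1749/8) = I*√3498/4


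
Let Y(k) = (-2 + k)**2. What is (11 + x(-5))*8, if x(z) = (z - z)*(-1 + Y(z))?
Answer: 88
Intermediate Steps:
x(z) = 0 (x(z) = (z - z)*(-1 + (-2 + z)**2) = 0*(-1 + (-2 + z)**2) = 0)
(11 + x(-5))*8 = (11 + 0)*8 = 11*8 = 88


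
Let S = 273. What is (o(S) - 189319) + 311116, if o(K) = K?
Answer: 122070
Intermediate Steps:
(o(S) - 189319) + 311116 = (273 - 189319) + 311116 = -189046 + 311116 = 122070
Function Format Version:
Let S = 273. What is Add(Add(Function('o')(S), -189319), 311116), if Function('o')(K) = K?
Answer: 122070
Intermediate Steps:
Add(Add(Function('o')(S), -189319), 311116) = Add(Add(273, -189319), 311116) = Add(-189046, 311116) = 122070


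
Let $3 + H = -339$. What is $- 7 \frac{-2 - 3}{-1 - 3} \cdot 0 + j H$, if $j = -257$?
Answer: $87894$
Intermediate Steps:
$H = -342$ ($H = -3 - 339 = -342$)
$- 7 \frac{-2 - 3}{-1 - 3} \cdot 0 + j H = - 7 \frac{-2 - 3}{-1 - 3} \cdot 0 - -87894 = - 7 \left(- \frac{5}{-4}\right) 0 + 87894 = - 7 \left(\left(-5\right) \left(- \frac{1}{4}\right)\right) 0 + 87894 = - 7 \cdot \frac{5}{4} \cdot 0 + 87894 = - \frac{35 \cdot 0}{4} + 87894 = \left(-1\right) 0 + 87894 = 0 + 87894 = 87894$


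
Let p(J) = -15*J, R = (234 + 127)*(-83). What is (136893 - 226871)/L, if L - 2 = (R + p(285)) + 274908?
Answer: -44989/120336 ≈ -0.37386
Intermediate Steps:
R = -29963 (R = 361*(-83) = -29963)
L = 240672 (L = 2 + ((-29963 - 15*285) + 274908) = 2 + ((-29963 - 4275) + 274908) = 2 + (-34238 + 274908) = 2 + 240670 = 240672)
(136893 - 226871)/L = (136893 - 226871)/240672 = -89978*1/240672 = -44989/120336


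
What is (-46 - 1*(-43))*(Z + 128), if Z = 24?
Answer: -456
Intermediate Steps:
(-46 - 1*(-43))*(Z + 128) = (-46 - 1*(-43))*(24 + 128) = (-46 + 43)*152 = -3*152 = -456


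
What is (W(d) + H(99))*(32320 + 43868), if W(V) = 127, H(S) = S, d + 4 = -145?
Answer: 17218488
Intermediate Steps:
d = -149 (d = -4 - 145 = -149)
(W(d) + H(99))*(32320 + 43868) = (127 + 99)*(32320 + 43868) = 226*76188 = 17218488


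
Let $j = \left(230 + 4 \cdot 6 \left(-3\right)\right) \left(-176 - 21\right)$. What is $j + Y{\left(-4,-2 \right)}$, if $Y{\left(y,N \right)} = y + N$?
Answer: $-31132$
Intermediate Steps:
$Y{\left(y,N \right)} = N + y$
$j = -31126$ ($j = \left(230 + 24 \left(-3\right)\right) \left(-197\right) = \left(230 - 72\right) \left(-197\right) = 158 \left(-197\right) = -31126$)
$j + Y{\left(-4,-2 \right)} = -31126 - 6 = -31132$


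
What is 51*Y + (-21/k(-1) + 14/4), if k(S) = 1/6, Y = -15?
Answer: -1775/2 ≈ -887.50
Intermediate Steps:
k(S) = ⅙
51*Y + (-21/k(-1) + 14/4) = 51*(-15) + (-21/⅙ + 14/4) = -765 + (-21*6 + 14*(¼)) = -765 + (-126 + 7/2) = -765 - 245/2 = -1775/2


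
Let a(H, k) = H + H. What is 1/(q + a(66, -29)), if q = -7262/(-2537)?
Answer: 2537/342146 ≈ 0.0074150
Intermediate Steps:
a(H, k) = 2*H
q = 7262/2537 (q = -7262*(-1/2537) = 7262/2537 ≈ 2.8624)
1/(q + a(66, -29)) = 1/(7262/2537 + 2*66) = 1/(7262/2537 + 132) = 1/(342146/2537) = 2537/342146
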